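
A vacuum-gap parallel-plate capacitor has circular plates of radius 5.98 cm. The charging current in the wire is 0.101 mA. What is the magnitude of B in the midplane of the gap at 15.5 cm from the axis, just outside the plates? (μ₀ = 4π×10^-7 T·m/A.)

1.30×10^-10 T

By continuity the displacement current in the gap matches the conduction current: I_d = 1.01×10^-4 A.
Outside the plates the loop encloses all of I_d, so B·2πr = μ₀ I_d and B = 1.30×10^-10 T.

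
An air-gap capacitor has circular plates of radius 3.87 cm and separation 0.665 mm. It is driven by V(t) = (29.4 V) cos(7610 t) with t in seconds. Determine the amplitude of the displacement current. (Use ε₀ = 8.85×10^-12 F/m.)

1.40×10^-5 A

The displacement current equals the conduction current C dV/dt, which peaks at C V₀ ω.
With C = ε₀A/d = (8.85×10^-12)(4.705×10^-3)/(6.65×10^-4) = 6.262×10^-11 F and ω = 7610 rad/s, I_d,max = (6.262×10^-11)(29.4)(7610) = 1.40×10^-5 A.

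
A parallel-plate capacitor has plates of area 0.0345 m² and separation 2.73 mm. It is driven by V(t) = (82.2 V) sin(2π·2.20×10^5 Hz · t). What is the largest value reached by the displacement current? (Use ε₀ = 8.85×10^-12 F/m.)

(dE/dt)_max = V₀ω/d = 4.161×10^10 V/(m·s); ω = 2πf = 1.382×10^6 rad/s.
I_d,max = ε₀ A (dE/dt)_max = (8.85×10^-12)(0.0345)(4.161×10^10) = 0.0127 A.

0.0127 A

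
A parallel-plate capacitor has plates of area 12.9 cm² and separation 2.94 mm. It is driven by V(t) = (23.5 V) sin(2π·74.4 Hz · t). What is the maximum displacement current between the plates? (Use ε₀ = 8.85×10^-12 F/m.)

4.27×10^-8 A

(dE/dt)_max = V₀ω/d = 3.737×10^6 V/(m·s); ω = 2πf = 467.5 rad/s.
I_d,max = ε₀ A (dE/dt)_max = (8.85×10^-12)(1.29×10^-3)(3.737×10^6) = 4.27×10^-8 A.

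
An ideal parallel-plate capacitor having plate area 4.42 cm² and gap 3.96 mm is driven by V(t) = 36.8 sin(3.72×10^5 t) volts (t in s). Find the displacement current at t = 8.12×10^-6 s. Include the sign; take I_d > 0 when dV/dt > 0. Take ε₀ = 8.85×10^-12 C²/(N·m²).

-1.34×10^-5 A

dV/dt = (36.8)(3.72×10^5)·cos(3.02064) = -1.359×10^7 V/s.
I_d = C dV/dt with C = ε₀A/d = (8.85×10^-12)(4.42×10^-4)/(3.96×10^-3) = 9.878×10^-13 F, so I_d = (9.878×10^-13)(-1.359×10^7) = -1.34×10^-5 A.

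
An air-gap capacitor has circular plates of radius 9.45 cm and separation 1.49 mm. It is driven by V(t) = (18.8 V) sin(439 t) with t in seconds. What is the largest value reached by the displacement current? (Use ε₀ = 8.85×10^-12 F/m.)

1.38×10^-6 A

C = ε₀A/d = (8.85×10^-12)(0.02806)/(1.49×10^-3) = 1.667×10^-10 F; ω = 439 rad/s.
I_d = C dV/dt, so |I_d|_max = C V₀ ω = (1.667×10^-10)(18.8)(439) = 1.38×10^-6 A.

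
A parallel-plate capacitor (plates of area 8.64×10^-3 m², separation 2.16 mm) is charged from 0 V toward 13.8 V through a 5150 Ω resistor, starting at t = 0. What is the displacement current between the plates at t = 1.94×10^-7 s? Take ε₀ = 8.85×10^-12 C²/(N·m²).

9.25×10^-4 A

With C = ε₀A/d = (8.85×10^-12)(8.64×10^-3)/(2.16×10^-3) = 3.540×10^-11 F, the time constant is τ = RC = 1.823×10^-7 s, so t/τ = 1.064 and e^(−t/τ) = 0.3451.
I_d = I_cond = (V₀/R) e^(−t/τ) = (2.680×10^-3)(0.3451) = 9.25×10^-4 A.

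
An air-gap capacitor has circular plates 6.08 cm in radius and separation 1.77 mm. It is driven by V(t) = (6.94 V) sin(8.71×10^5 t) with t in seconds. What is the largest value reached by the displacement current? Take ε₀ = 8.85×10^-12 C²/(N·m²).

The displacement current equals the conduction current C dV/dt, which peaks at C V₀ ω.
With C = ε₀A/d = (8.85×10^-12)(0.01161)/(1.77×10^-3) = 5.805×10^-11 F and ω = 8.71×10^5 rad/s, I_d,max = (5.805×10^-11)(6.94)(8.71×10^5) = 3.51×10^-4 A.

3.51×10^-4 A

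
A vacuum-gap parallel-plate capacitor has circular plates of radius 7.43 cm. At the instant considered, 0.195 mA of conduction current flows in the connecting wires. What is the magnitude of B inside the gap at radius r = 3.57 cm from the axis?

2.52×10^-10 T

By continuity the displacement current in the gap matches the conduction current: I_d = 1.95×10^-4 A.
For r < R the Ampère–Maxwell law gives B(2πr) = μ₀ I_d (r²/R²), so B = μ₀ I_d r/(2πR²) = (4π×10^-7)(1.95×10^-4)(0.0357)/(2π·0.0743²) = 2.52×10^-10 T.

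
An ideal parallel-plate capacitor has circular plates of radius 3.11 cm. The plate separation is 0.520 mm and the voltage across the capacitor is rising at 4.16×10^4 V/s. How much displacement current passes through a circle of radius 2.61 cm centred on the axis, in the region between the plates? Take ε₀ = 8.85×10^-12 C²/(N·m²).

With E = V/d, dE/dt = 8.000×10^7 V/(m·s) and πR² = 3.039×10^-3 m², giving I_d = ε₀ πR² dE/dt = 2.152×10^-6 A.
The field is uniform, so I_d,enc = I_d (r/R)² = (2.152×10^-6)(2.61/3.11)² = 1.52×10^-6 A.

1.52×10^-6 A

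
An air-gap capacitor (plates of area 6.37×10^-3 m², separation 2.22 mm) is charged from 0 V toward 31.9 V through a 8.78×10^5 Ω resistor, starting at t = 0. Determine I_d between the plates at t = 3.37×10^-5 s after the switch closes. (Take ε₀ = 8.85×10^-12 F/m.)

8.01×10^-6 A

With C = ε₀A/d = (8.85×10^-12)(6.37×10^-3)/(2.22×10^-3) = 2.539×10^-11 F, the time constant is τ = RC = 2.229×10^-5 s, so t/τ = 1.512 and e^(−t/τ) = 0.2205.
I_d = I_cond = (V₀/R) e^(−t/τ) = (3.633×10^-5)(0.2205) = 8.01×10^-6 A.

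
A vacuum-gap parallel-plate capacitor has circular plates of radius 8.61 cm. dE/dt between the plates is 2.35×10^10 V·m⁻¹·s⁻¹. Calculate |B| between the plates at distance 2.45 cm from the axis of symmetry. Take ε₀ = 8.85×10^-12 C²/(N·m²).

Through the whole plate area (πR² = 0.02329 m²), I_d = ε₀ πR² dE/dt = 4.844×10^-3 A.
∮B·dl = μ₀ I_d,enc with I_d,enc = I_d r²/R² = 3.922×10^-4 A; so B = μ₀ I_d,enc/(2πr) = 3.20×10^-9 T.

3.20×10^-9 T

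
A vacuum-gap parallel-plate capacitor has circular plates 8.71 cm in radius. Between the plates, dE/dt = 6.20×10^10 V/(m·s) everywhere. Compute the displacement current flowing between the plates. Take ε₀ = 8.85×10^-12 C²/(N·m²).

0.0131 A

I_d = ε₀ A (dE/dt) = (8.85×10^-12)(0.02383 m²)(6.20×10^10) = 0.0131 A.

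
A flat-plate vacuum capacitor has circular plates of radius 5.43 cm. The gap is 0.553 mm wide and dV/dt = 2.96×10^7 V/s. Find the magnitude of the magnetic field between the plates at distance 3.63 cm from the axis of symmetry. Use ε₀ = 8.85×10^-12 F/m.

dE/dt = (dV/dt)/d = 5.353×10^10 V/(m·s); I_d = ε₀(πR²)(dE/dt) = (8.85×10^-12)(9.263×10^-3)(5.353×10^10) = 4.388×10^-3 A.
For r < R the Ampère–Maxwell law gives B(2πr) = μ₀ I_d (r²/R²), so B = μ₀ I_d r/(2πR²) = (4π×10^-7)(4.388×10^-3)(0.0363)/(2π·0.0543²) = 1.08×10^-8 T.

1.08×10^-8 T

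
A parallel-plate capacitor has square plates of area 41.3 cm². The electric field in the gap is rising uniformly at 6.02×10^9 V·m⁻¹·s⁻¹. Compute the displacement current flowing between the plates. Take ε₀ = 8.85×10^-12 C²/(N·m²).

With a uniform field, Φ_E = EA, so I_d = ε₀ A dE/dt = 2.20×10^-4 A.

2.20×10^-4 A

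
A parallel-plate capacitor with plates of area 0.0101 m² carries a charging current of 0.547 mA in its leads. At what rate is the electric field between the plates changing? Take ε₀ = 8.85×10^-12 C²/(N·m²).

6.12×10^9 V/(m·s)

Charge continuity gives I_d = I = 5.47×10^-4 A between the plates.
Since I_d = ε₀ A dE/dt, dE/dt = I_d/(ε₀A) = (5.47×10^-4)/((8.85×10^-12)(0.0101)) = 6.12×10^9 V/(m·s).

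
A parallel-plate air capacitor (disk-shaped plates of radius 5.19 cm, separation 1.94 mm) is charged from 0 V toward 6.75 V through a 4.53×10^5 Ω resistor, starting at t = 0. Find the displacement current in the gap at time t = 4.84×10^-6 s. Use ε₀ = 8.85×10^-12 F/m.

C = ε₀A/d = (8.85×10^-12)(8.462×10^-3)/(1.94×10^-3) = 3.860×10^-11 F and τ = RC = 1.749×10^-5 s. I_d in the gap equals the RC charging current.
I_d(t) = (V₀/R) e^(−t/τ) = 1.490×10^-5 · e^(−0.2767) = 1.13×10^-5 A.

1.13×10^-5 A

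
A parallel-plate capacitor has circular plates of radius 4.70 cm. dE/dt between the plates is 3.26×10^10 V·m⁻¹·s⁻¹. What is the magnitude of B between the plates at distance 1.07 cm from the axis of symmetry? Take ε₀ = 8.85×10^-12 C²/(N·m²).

Total displacement current: I_d = ε₀(πR²)(dE/dt) = (8.85×10^-12)(6.940×10^-3)(3.26×10^10) = 2.002×10^-3 A.
For r < R the Ampère–Maxwell law gives B(2πr) = μ₀ I_d (r²/R²), so B = μ₀ I_d r/(2πR²) = (4π×10^-7)(2.002×10^-3)(0.0107)/(2π·0.0470²) = 1.94×10^-9 T.

1.94×10^-9 T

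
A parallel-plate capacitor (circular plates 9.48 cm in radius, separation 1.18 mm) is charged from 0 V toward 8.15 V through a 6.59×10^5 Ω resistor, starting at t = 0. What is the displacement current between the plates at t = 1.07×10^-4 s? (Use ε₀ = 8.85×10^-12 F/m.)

With C = ε₀A/d = (8.85×10^-12)(0.02823)/(1.18×10^-3) = 2.117×10^-10 F, the time constant is τ = RC = 1.395×10^-4 s, so t/τ = 0.7670 and e^(−t/τ) = 0.4644.
I_d = I_cond = (V₀/R) e^(−t/τ) = (1.237×10^-5)(0.4644) = 5.74×10^-6 A.

5.74×10^-6 A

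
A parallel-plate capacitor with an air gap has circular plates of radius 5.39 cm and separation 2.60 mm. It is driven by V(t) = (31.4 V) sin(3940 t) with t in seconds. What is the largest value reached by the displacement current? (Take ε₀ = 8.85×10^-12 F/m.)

(dE/dt)_max = V₀ω/d = 4.758×10^7 V/(m·s); ω = 3940 rad/s.
I_d,max = ε₀ A (dE/dt)_max = (8.85×10^-12)(9.127×10^-3)(4.758×10^7) = 3.84×10^-6 A.

3.84×10^-6 A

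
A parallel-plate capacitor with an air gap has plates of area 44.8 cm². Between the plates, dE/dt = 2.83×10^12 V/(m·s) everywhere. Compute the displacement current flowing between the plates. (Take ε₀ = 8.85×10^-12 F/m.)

0.112 A

The displacement current is ε₀ times dΦ_E/dt = ε₀ A dE/dt = (8.85×10^-12)(4.48×10^-3)(2.83×10^12) = 0.112 A.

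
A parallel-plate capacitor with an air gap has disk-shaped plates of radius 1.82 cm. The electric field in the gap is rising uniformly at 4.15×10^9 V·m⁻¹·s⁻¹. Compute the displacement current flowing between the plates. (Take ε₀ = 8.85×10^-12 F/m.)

3.82×10^-5 A

With a uniform field, Φ_E = EA, so I_d = ε₀ A dE/dt = 3.82×10^-5 A.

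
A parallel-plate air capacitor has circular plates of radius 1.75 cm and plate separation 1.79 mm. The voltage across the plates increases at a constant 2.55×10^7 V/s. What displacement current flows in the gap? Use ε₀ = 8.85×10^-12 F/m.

1.21×10^-4 A

The displacement current equals the charging current C dV/dt. With C = ε₀A/d = (8.85×10^-12)(9.621×10^-4)/(1.79×10^-3) = 4.757×10^-12 F, I_d = (4.757×10^-12)(2.55×10^7) = 1.21×10^-4 A.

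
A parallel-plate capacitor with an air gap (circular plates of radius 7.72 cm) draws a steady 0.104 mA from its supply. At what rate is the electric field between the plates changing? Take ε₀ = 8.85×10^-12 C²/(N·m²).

The displacement current between the plates equals the conduction current, I_d = 0.104 mA.
Since I_d = ε₀ A dE/dt, dE/dt = I_d/(ε₀A) = (1.04×10^-4)/((8.85×10^-12)(0.01872)) = 6.28×10^8 V/(m·s).

6.28×10^8 V/(m·s)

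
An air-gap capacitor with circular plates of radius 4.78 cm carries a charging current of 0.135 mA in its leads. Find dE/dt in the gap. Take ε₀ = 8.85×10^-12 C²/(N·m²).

2.13×10^9 V/(m·s)

Charge continuity gives I_d = I = 1.35×10^-4 A between the plates.
Inverting I_d = ε₀ A dE/dt gives dE/dt = 1.35×10^-4 / (8.85×10^-12 · 7.178×10^-3) = 2.13×10^9 V/(m·s).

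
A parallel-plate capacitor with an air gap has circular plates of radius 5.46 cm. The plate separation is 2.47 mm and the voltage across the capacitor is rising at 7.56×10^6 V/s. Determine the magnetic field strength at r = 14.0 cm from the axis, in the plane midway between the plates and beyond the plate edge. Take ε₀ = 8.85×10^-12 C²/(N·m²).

I_d = C dV/dt with C = ε₀πR²/d = 3.356×10^-11 F, so I_d = (3.356×10^-11)(7.56×10^6) = 2.537×10^-4 A.
For r ≥ R the full I_d is enclosed: B = μ₀ I_d/(2πr) = (4π×10^-7)(2.537×10^-4)/(2π·0.140) = 3.62×10^-10 T.

3.62×10^-10 T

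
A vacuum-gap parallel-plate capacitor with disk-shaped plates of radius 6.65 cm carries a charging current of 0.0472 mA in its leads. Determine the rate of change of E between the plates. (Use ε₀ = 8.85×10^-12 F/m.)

3.84×10^8 V/(m·s)

By continuity, I_d in the gap equals the 0.0472 mA flowing in the wire.
Since I_d = ε₀ A dE/dt, dE/dt = I_d/(ε₀A) = (4.72×10^-5)/((8.85×10^-12)(0.01389)) = 3.84×10^8 V/(m·s).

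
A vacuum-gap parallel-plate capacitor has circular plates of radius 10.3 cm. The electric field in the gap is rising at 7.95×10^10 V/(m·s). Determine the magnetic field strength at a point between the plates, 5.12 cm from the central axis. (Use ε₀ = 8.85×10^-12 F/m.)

I_d = ε₀ dΦ_E/dt = ε₀ πR² (dE/dt) = (8.85×10^-12)(0.03333)(7.95×10^10) = 0.02345 A through the full plate area.
An Ampèrian loop of radius r encloses a fraction (r/R)² of I_d. Then B·2πr = μ₀ I_d (r/R)², giving B = μ₀ I_d r/(2πR²) = 2.26×10^-8 T.

2.26×10^-8 T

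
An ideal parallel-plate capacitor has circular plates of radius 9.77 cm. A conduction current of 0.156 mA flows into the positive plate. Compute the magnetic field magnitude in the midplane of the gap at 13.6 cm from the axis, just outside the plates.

Between the plates the displacement current equals the wire current: I_d = 0.156 mA = 1.56×10^-4 A.
For r ≥ R the full I_d is enclosed: B = μ₀ I_d/(2πr) = (4π×10^-7)(1.56×10^-4)/(2π·0.136) = 2.29×10^-10 T.

2.29×10^-10 T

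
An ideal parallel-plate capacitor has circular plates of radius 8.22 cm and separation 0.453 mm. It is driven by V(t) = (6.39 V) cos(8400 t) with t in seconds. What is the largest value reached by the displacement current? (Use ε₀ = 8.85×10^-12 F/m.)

2.23×10^-5 A

The displacement current equals the conduction current C dV/dt, which peaks at C V₀ ω.
With C = ε₀A/d = (8.85×10^-12)(0.02123)/(4.53×10^-4) = 4.148×10^-10 F and ω = 8400 rad/s, I_d,max = (4.148×10^-10)(6.39)(8400) = 2.23×10^-5 A.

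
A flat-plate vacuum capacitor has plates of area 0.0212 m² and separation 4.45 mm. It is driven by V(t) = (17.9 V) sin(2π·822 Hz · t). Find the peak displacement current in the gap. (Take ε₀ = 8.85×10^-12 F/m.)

3.90×10^-6 A

The displacement current equals the conduction current C dV/dt, which peaks at C V₀ ω.
With C = ε₀A/d = (8.85×10^-12)(0.0212)/(4.45×10^-3) = 4.216×10^-11 F and ω = 2πf = 5165 rad/s, I_d,max = (4.216×10^-11)(17.9)(5165) = 3.90×10^-6 A.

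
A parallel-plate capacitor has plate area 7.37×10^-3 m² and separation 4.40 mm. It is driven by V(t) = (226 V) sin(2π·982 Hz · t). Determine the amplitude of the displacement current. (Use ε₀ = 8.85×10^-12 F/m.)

C = ε₀A/d = (8.85×10^-12)(7.37×10^-3)/(4.40×10^-3) = 1.482×10^-11 F; ω = 2πf = 6170 rad/s.
I_d = C dV/dt, so |I_d|_max = C V₀ ω = (1.482×10^-11)(226)(6170) = 2.07×10^-5 A.

2.07×10^-5 A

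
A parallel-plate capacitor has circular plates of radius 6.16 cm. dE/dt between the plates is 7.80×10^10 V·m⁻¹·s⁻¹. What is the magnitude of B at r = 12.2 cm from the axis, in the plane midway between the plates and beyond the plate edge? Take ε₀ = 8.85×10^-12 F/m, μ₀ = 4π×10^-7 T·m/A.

1.35×10^-8 T

I_d = ε₀ dΦ_E/dt = ε₀ πR² (dE/dt) = (8.85×10^-12)(0.01192)(7.80×10^10) = 8.228×10^-3 A through the full plate area.
With r > R the enclosed displacement current is the full I_d; B = μ₀ I_d / (2πr) = 1.35×10^-8 T.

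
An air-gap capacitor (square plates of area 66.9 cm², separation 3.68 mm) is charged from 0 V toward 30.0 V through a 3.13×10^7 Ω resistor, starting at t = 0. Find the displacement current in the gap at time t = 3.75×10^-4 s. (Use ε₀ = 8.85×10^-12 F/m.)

C = ε₀A/d = (8.85×10^-12)(6.69×10^-3)/(3.68×10^-3) = 1.609×10^-11 F, so τ = RC = 5.036×10^-4 s.
The conduction current is I(t) = (V₀/R) e^(−t/τ), and the displacement current between the plates equals it.
t/τ = 0.7446; I_d = (30.0/3.13×10^7) · e^(−0.7446) = (9.585×10^-7)(0.4749) = 4.55×10^-7 A.

4.55×10^-7 A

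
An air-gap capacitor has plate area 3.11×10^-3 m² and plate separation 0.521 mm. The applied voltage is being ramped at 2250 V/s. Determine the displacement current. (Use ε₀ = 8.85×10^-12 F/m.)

E = V/d so dE/dt = (dV/dt)/d = 4.319×10^6 V/(m·s), and I_d = ε₀ A dE/dt = (8.85×10^-12)(3.11×10^-3)(4.319×10^6) = 1.19×10^-7 A.

1.19×10^-7 A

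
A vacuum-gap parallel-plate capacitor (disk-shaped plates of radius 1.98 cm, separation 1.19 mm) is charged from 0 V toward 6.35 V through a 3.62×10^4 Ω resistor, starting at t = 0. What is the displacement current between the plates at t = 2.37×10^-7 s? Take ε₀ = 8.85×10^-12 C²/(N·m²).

8.58×10^-5 A

With C = ε₀A/d = (8.85×10^-12)(1.232×10^-3)/(1.19×10^-3) = 9.162×10^-12 F, the time constant is τ = RC = 3.317×10^-7 s, so t/τ = 0.7145 and e^(−t/τ) = 0.4894.
I_d = I_cond = (V₀/R) e^(−t/τ) = (1.754×10^-4)(0.4894) = 8.58×10^-5 A.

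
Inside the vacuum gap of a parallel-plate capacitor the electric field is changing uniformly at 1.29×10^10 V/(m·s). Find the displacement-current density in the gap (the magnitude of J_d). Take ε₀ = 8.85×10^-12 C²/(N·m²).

The displacement-current density is ε₀ ∂E/∂t = (8.85×10^-12)(1.29×10^10) = 0.114 A/m².

0.114 A/m²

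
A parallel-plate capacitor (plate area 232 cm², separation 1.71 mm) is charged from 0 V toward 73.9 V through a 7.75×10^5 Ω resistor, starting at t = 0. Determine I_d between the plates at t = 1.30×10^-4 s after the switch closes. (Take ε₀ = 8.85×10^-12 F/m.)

2.36×10^-5 A

C = ε₀A/d = (8.85×10^-12)(0.0232)/(1.71×10^-3) = 1.201×10^-10 F, so τ = RC = 9.308×10^-5 s.
The conduction current is I(t) = (V₀/R) e^(−t/τ), and the displacement current between the plates equals it.
t/τ = 1.397; I_d = (73.9/7.75×10^5) · e^(−1.397) = (9.535×10^-5)(0.2473) = 2.36×10^-5 A.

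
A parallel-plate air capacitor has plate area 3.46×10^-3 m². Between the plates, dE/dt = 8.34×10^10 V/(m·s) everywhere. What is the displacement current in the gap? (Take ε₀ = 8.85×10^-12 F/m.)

The displacement current is ε₀ times dΦ_E/dt = ε₀ A dE/dt = (8.85×10^-12)(3.46×10^-3)(8.34×10^10) = 2.55×10^-3 A.

2.55×10^-3 A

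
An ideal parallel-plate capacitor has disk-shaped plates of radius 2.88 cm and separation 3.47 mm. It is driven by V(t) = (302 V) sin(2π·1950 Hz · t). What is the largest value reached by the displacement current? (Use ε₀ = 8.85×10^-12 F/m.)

The displacement current equals the conduction current C dV/dt, which peaks at C V₀ ω.
With C = ε₀A/d = (8.85×10^-12)(2.606×10^-3)/(3.47×10^-3) = 6.646×10^-12 F and ω = 2πf = 1.225×10^4 rad/s, I_d,max = (6.646×10^-12)(302)(1.225×10^4) = 2.46×10^-5 A.

2.46×10^-5 A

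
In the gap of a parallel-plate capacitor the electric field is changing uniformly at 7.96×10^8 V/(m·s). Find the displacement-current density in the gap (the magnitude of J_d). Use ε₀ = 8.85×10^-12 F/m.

J_d = ε₀ dE/dt = (8.85×10^-12)(7.96×10^8) = 7.04×10^-3 A/m².

7.04×10^-3 A/m²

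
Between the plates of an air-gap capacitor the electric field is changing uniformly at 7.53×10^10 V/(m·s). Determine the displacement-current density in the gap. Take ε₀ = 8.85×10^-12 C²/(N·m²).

J_d = ε₀ ∂E/∂t, so J_d = 0.666 A/m².

0.666 A/m²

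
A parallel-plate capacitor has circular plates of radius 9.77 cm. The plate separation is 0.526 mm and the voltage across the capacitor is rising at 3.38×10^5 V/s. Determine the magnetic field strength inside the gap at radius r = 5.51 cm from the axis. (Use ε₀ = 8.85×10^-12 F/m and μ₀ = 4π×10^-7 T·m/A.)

I_d = C dV/dt with C = ε₀πR²/d = 5.046×10^-10 F, so I_d = (5.046×10^-10)(3.38×10^5) = 1.706×10^-4 A.
An Ampèrian loop of radius r encloses a fraction (r/R)² of I_d. Then B·2πr = μ₀ I_d (r/R)², giving B = μ₀ I_d r/(2πR²) = 1.97×10^-10 T.

1.97×10^-10 T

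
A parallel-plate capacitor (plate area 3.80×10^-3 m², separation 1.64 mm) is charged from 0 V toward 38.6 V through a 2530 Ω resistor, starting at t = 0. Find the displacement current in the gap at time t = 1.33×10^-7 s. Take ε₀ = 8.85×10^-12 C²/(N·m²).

With C = ε₀A/d = (8.85×10^-12)(3.80×10^-3)/(1.64×10^-3) = 2.051×10^-11 F, the time constant is τ = RC = 5.189×10^-8 s, so t/τ = 2.563 and e^(−t/τ) = 0.07707.
I_d = I_cond = (V₀/R) e^(−t/τ) = (0.01526)(0.07707) = 1.18×10^-3 A.

1.18×10^-3 A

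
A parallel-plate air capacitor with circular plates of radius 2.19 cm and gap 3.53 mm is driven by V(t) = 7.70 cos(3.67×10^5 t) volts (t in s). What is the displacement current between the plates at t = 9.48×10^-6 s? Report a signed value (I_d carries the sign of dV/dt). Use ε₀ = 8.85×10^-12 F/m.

dE/dt = (V₀ω/d)·−sin(ωt) with ωt = 3.47916 rad: (7.70)(3.67×10^5)(0.3312)/(3.53×10^-3) = 2.651×10^8 V/(m·s).
I_d = ε₀ A dE/dt = (8.85×10^-12)(1.507×10^-3)(2.651×10^8) = 3.54×10^-6 A.

3.54×10^-6 A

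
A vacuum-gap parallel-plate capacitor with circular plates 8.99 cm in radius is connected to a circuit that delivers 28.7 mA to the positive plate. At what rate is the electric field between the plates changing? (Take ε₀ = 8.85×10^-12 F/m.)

1.28×10^11 V/(m·s)

Charge continuity gives I_d = I = 0.0287 A between the plates.
Then dE/dt = I_d/(ε₀A) = 1.28×10^11 V/(m·s).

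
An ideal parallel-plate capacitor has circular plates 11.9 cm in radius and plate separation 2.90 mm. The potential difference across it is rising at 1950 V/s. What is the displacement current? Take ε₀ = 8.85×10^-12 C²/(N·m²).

2.65×10^-7 A

E = V/d so dE/dt = (dV/dt)/d = 6.724×10^5 V/(m·s), and I_d = ε₀ A dE/dt = (8.85×10^-12)(0.04449)(6.724×10^5) = 2.65×10^-7 A.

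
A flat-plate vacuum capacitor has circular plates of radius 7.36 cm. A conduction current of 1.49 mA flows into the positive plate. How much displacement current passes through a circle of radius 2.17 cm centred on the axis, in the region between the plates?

No conduction current crosses the gap, so I_d there equals the 1.49×10^-3 A in the leads.
Since J_d is uniform, the enclosed fraction is (r/R)² = 0.08693, giving I_d,enc = 1.30×10^-4 A.

1.30×10^-4 A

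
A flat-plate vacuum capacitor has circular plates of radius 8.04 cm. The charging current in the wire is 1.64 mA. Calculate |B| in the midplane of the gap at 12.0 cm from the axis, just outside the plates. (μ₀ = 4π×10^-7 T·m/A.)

2.73×10^-9 T

Between the plates the displacement current equals the wire current: I_d = 1.64 mA = 1.64×10^-3 A.
With r > R the enclosed displacement current is the full I_d; B = μ₀ I_d / (2πr) = 2.73×10^-9 T.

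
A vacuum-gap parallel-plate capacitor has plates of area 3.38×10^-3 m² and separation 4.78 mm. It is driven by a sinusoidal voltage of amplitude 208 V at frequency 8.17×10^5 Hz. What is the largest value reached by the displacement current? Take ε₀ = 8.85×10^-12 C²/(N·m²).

The displacement current equals the conduction current C dV/dt, which peaks at C V₀ ω.
With C = ε₀A/d = (8.85×10^-12)(3.38×10^-3)/(4.78×10^-3) = 6.258×10^-12 F and ω = 2πf = 5.133×10^6 rad/s, I_d,max = (6.258×10^-12)(208)(5.133×10^6) = 6.68×10^-3 A.

6.68×10^-3 A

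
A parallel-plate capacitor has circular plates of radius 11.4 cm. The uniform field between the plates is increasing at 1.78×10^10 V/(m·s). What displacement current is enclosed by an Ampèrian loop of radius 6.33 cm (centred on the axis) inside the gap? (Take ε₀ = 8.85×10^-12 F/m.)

1.98×10^-3 A

I_d = ε₀ dΦ_E/dt = ε₀ πR² (dE/dt) = (8.85×10^-12)(0.04083)(1.78×10^10) = 6.432×10^-3 A through the full plate area.
The field is uniform, so I_d,enc = I_d (r/R)² = (6.432×10^-3)(6.33/11.4)² = 1.98×10^-3 A.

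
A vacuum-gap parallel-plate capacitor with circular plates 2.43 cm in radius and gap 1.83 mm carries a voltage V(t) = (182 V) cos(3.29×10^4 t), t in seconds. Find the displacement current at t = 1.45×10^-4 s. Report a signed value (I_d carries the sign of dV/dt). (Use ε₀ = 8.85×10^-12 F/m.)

5.36×10^-5 A

dV/dt = (182)(3.29×10^4)·−sin(4.7705) = 5.978×10^6 V/s.
I_d = C dV/dt with C = ε₀A/d = (8.85×10^-12)(1.855×10^-3)/(1.83×10^-3) = 8.971×10^-12 F, so I_d = (8.971×10^-12)(5.978×10^6) = 5.36×10^-5 A.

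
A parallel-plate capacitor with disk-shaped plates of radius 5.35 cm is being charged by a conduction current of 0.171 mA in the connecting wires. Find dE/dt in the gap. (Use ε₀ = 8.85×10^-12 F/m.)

The displacement current between the plates equals the conduction current, I_d = 0.171 mA.
Inverting I_d = ε₀ A dE/dt gives dE/dt = 1.71×10^-4 / (8.85×10^-12 · 8.992×10^-3) = 2.15×10^9 V/(m·s).

2.15×10^9 V/(m·s)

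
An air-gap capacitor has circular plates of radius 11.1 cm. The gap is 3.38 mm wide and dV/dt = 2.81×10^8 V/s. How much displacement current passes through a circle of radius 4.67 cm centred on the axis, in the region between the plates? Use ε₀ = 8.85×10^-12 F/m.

dE/dt = (dV/dt)/d = 8.314×10^10 V/(m·s); I_d = ε₀(πR²)(dE/dt) = (8.85×10^-12)(0.03871)(8.314×10^10) = 0.02848 A.
Through an area πr² the displacement current is I_d·(πr²/πR²) = I_d (r/R)² = 5.04×10^-3 A.

5.04×10^-3 A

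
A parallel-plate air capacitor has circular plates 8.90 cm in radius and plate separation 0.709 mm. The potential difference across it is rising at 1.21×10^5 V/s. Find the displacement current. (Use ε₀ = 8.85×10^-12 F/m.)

3.76×10^-5 A

The displacement current equals the charging current C dV/dt. With C = ε₀A/d = (8.85×10^-12)(0.02488)/(7.09×10^-4) = 3.106×10^-10 F, I_d = (3.106×10^-10)(1.21×10^5) = 3.76×10^-5 A.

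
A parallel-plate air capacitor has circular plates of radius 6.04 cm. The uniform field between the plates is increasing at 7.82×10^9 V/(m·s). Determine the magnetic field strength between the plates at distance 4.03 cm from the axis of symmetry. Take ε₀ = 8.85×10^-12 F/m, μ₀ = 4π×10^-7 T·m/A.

Through the whole plate area (πR² = 0.01146 m²), I_d = ε₀ πR² dE/dt = 7.931×10^-4 A.
An Ampèrian loop of radius r encloses a fraction (r/R)² of I_d. Then B·2πr = μ₀ I_d (r/R)², giving B = μ₀ I_d r/(2πR²) = 1.75×10^-9 T.

1.75×10^-9 T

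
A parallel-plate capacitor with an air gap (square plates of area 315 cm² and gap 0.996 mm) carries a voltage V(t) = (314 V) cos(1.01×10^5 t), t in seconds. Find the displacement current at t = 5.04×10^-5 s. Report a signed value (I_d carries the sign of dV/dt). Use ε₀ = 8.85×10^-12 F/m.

dE/dt = (V₀ω/d)·−sin(ωt) with ωt = 5.0904 rad: (314)(1.01×10^5)(0.9294)/(9.96×10^-4) = 2.959×10^10 V/(m·s).
I_d = ε₀ A dE/dt = (8.85×10^-12)(0.0315)(2.959×10^10) = 8.25×10^-3 A.

8.25×10^-3 A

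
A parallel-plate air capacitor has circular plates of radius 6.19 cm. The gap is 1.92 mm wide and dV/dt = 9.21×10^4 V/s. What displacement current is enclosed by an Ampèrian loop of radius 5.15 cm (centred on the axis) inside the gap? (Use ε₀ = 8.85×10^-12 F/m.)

3.54×10^-6 A

With E = V/d, dE/dt = 4.797×10^7 V/(m·s) and πR² = 0.01204 m², giving I_d = ε₀ πR² dE/dt = 5.111×10^-6 A.
Since J_d is uniform, the enclosed fraction is (r/R)² = 0.6922, giving I_d,enc = 3.54×10^-6 A.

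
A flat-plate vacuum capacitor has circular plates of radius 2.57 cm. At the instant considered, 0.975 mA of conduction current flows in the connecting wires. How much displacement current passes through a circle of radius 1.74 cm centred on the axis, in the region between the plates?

No conduction current crosses the gap, so I_d there equals the 9.75×10^-4 A in the leads.
The field is uniform, so I_d,enc = I_d (r/R)² = (9.75×10^-4)(1.74/2.57)² = 4.47×10^-4 A.

4.47×10^-4 A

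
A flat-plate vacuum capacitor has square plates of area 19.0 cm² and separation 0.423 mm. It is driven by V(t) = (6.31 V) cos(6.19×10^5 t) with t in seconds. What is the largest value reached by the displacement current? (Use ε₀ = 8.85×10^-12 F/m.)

1.55×10^-4 A

(dE/dt)_max = V₀ω/d = 9.234×10^9 V/(m·s); ω = 6.19×10^5 rad/s.
I_d,max = ε₀ A (dE/dt)_max = (8.85×10^-12)(1.90×10^-3)(9.234×10^9) = 1.55×10^-4 A.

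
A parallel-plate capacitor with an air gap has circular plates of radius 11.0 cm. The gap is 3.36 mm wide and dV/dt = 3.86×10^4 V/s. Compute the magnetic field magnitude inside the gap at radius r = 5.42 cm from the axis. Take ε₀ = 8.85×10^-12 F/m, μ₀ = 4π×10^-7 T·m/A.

3.46×10^-12 T

With E = V/d, dE/dt = 1.149×10^7 V/(m·s) and πR² = 0.03801 m², giving I_d = ε₀ πR² dE/dt = 3.865×10^-6 A.
∮B·dl = μ₀ I_d,enc with I_d,enc = I_d r²/R² = 9.383×10^-7 A; so B = μ₀ I_d,enc/(2πr) = 3.46×10^-12 T.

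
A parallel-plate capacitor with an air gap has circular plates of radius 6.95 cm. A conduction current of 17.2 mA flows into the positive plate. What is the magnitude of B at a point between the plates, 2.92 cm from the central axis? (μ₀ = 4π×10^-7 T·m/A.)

By continuity the displacement current in the gap matches the conduction current: I_d = 0.0172 A.
∮B·dl = μ₀ I_d,enc with I_d,enc = I_d r²/R² = 3.036×10^-3 A; so B = μ₀ I_d,enc/(2πr) = 2.08×10^-8 T.

2.08×10^-8 T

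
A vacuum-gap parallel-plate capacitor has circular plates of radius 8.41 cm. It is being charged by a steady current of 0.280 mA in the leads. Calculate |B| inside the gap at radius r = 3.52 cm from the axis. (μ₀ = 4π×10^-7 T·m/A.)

2.79×10^-10 T

Between the plates the displacement current equals the wire current: I_d = 0.280 mA = 2.80×10^-4 A.
∮B·dl = μ₀ I_d,enc with I_d,enc = I_d r²/R² = 4.905×10^-5 A; so B = μ₀ I_d,enc/(2πr) = 2.79×10^-10 T.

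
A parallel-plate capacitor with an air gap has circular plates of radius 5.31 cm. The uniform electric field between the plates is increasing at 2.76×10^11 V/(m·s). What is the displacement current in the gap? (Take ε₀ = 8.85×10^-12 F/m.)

With a uniform field, Φ_E = EA, so I_d = ε₀ A dE/dt = 0.0216 A.

0.0216 A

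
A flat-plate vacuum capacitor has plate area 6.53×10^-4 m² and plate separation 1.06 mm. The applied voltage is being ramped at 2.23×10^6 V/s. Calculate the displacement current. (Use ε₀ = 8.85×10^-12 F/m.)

1.22×10^-5 A

E = V/d so dE/dt = (dV/dt)/d = 2.104×10^9 V/(m·s), and I_d = ε₀ A dE/dt = (8.85×10^-12)(6.53×10^-4)(2.104×10^9) = 1.22×10^-5 A.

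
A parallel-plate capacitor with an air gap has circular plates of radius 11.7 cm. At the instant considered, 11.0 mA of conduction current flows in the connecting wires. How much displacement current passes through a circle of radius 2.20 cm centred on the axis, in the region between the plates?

No conduction current crosses the gap, so I_d there equals the 0.0110 A in the leads.
The field is uniform, so I_d,enc = I_d (r/R)² = (0.0110)(2.20/11.7)² = 3.89×10^-4 A.

3.89×10^-4 A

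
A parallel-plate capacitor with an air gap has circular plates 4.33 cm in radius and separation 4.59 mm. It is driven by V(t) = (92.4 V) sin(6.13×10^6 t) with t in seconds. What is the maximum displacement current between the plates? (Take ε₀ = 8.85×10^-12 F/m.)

(dE/dt)_max = V₀ω/d = 1.234×10^11 V/(m·s); ω = 6.13×10^6 rad/s.
I_d,max = ε₀ A (dE/dt)_max = (8.85×10^-12)(5.890×10^-3)(1.234×10^11) = 6.43×10^-3 A.

6.43×10^-3 A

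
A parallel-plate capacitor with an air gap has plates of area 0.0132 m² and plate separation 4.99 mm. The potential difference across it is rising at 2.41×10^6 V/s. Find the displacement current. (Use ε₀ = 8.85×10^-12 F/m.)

5.64×10^-5 A

E = V/d so dE/dt = (dV/dt)/d = 4.830×10^8 V/(m·s), and I_d = ε₀ A dE/dt = (8.85×10^-12)(0.0132)(4.830×10^8) = 5.64×10^-5 A.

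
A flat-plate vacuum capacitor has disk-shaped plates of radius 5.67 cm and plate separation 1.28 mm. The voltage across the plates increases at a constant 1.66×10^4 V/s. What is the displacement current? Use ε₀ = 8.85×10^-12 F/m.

1.16×10^-6 A

The displacement current equals the charging current C dV/dt. With C = ε₀A/d = (8.85×10^-12)(0.01010)/(1.28×10^-3) = 6.983×10^-11 F, I_d = (6.983×10^-11)(1.66×10^4) = 1.16×10^-6 A.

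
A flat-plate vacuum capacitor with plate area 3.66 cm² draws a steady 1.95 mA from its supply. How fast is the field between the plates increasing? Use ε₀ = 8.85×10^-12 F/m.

6.02×10^11 V/(m·s)

Charge continuity gives I_d = I = 1.95×10^-3 A between the plates.
Since I_d = ε₀ A dE/dt, dE/dt = I_d/(ε₀A) = (1.95×10^-3)/((8.85×10^-12)(3.66×10^-4)) = 6.02×10^11 V/(m·s).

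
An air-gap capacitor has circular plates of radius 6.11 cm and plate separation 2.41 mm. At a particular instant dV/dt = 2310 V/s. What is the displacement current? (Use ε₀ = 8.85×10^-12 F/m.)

9.95×10^-8 A

The field between the plates is E = V/d, so dE/dt = (2310)/(2.41×10^-3 m) = 9.585×10^5 V/(m·s).
I_d = ε₀ A (dE/dt) = (8.85×10^-12)(0.01173)(9.585×10^5) = 9.95×10^-8 A.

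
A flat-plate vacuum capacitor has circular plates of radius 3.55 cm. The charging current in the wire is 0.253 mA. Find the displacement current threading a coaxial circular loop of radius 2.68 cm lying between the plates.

Between the plates the displacement current equals the wire current: I_d = 0.253 mA = 2.53×10^-4 A.
The field is uniform, so I_d,enc = I_d (r/R)² = (2.53×10^-4)(2.68/3.55)² = 1.44×10^-4 A.

1.44×10^-4 A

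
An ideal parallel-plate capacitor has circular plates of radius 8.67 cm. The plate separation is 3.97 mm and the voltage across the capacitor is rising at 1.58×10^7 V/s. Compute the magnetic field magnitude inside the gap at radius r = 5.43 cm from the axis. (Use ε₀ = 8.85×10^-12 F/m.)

With E = V/d, dE/dt = 3.980×10^9 V/(m·s) and πR² = 0.02362 m², giving I_d = ε₀ πR² dE/dt = 8.320×10^-4 A.
An Ampèrian loop of radius r encloses a fraction (r/R)² of I_d. Then B·2πr = μ₀ I_d (r/R)², giving B = μ₀ I_d r/(2πR²) = 1.20×10^-9 T.

1.20×10^-9 T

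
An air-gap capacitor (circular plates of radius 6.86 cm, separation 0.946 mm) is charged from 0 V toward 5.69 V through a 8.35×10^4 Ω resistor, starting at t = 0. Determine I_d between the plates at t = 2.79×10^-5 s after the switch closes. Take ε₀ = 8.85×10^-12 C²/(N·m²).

C = ε₀A/d = (8.85×10^-12)(0.01478)/(9.46×10^-4) = 1.383×10^-10 F and τ = RC = 1.155×10^-5 s. I_d in the gap equals the RC charging current.
I_d(t) = (V₀/R) e^(−t/τ) = 6.814×10^-5 · e^(−2.416) = 6.08×10^-6 A.

6.08×10^-6 A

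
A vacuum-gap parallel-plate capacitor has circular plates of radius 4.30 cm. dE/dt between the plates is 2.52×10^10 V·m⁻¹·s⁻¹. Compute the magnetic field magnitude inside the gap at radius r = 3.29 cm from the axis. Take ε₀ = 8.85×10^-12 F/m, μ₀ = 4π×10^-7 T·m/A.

Total displacement current: I_d = ε₀(πR²)(dE/dt) = (8.85×10^-12)(5.809×10^-3)(2.52×10^10) = 1.296×10^-3 A.
For r < R the Ampère–Maxwell law gives B(2πr) = μ₀ I_d (r²/R²), so B = μ₀ I_d r/(2πR²) = (4π×10^-7)(1.296×10^-3)(0.0329)/(2π·0.0430²) = 4.61×10^-9 T.

4.61×10^-9 T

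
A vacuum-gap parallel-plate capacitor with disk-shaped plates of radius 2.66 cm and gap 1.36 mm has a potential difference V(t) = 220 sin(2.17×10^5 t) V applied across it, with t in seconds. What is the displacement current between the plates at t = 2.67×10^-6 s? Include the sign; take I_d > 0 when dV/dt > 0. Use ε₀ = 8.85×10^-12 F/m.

5.78×10^-4 A

C = ε₀A/d = (8.85×10^-12)(2.223×10^-3)/(1.36×10^-3) = 1.447×10^-11 F. dV/dt = V₀ω·cos(ωt); at ωt = 0.57939 rad this factor is 0.8368.
I_d = C dV/dt = (1.447×10^-11)(220)(2.17×10^5)(0.8368) = 5.78×10^-4 A.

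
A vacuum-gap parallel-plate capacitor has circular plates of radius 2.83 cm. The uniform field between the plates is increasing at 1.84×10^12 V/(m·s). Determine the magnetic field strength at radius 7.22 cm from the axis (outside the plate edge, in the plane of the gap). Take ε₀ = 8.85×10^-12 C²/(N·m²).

Through the whole plate area (πR² = 2.516×10^-3 m²), I_d = ε₀ πR² dE/dt = 0.04097 A.
For r ≥ R the full I_d is enclosed: B = μ₀ I_d/(2πr) = (4π×10^-7)(0.04097)/(2π·0.0722) = 1.13×10^-7 T.

1.13×10^-7 T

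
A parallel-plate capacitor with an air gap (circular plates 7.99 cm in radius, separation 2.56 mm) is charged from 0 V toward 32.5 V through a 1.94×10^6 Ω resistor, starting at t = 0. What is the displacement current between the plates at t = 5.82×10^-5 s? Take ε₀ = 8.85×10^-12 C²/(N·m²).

1.09×10^-5 A

C = ε₀A/d = (8.85×10^-12)(0.02006)/(2.56×10^-3) = 6.935×10^-11 F, so τ = RC = 1.345×10^-4 s.
The conduction current is I(t) = (V₀/R) e^(−t/τ), and the displacement current between the plates equals it.
t/τ = 0.4327; I_d = (32.5/1.94×10^6) · e^(−0.4327) = (1.675×10^-5)(0.6488) = 1.09×10^-5 A.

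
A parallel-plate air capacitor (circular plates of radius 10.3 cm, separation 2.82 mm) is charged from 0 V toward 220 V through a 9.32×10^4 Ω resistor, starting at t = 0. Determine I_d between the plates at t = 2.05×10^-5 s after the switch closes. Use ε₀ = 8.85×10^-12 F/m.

2.88×10^-4 A

With C = ε₀A/d = (8.85×10^-12)(0.03333)/(2.82×10^-3) = 1.046×10^-10 F, the time constant is τ = RC = 9.749×10^-6 s, so t/τ = 2.103 and e^(−t/τ) = 0.1221.
I_d = I_cond = (V₀/R) e^(−t/τ) = (2.361×10^-3)(0.1221) = 2.88×10^-4 A.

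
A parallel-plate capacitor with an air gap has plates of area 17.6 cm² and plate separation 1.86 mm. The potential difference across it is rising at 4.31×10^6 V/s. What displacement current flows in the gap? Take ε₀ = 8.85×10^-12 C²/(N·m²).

C = ε₀A/d = (8.85×10^-12)(1.76×10^-3)/(1.86×10^-3) = 8.374×10^-12 F.
I_d = C dV/dt = (8.374×10^-12)(4.31×10^6) = 3.61×10^-5 A.

3.61×10^-5 A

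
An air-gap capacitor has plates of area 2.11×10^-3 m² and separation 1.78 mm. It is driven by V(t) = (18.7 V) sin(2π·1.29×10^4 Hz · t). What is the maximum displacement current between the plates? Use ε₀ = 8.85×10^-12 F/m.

1.59×10^-5 A

(dE/dt)_max = V₀ω/d = 8.515×10^8 V/(m·s); ω = 2πf = 8.105×10^4 rad/s.
I_d,max = ε₀ A (dE/dt)_max = (8.85×10^-12)(2.11×10^-3)(8.515×10^8) = 1.59×10^-5 A.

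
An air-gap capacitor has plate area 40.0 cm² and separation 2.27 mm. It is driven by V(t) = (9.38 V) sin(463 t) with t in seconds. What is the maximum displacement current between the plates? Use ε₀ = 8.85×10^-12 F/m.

(dE/dt)_max = V₀ω/d = 1.913×10^6 V/(m·s); ω = 463 rad/s.
I_d,max = ε₀ A (dE/dt)_max = (8.85×10^-12)(4.00×10^-3)(1.913×10^6) = 6.77×10^-8 A.

6.77×10^-8 A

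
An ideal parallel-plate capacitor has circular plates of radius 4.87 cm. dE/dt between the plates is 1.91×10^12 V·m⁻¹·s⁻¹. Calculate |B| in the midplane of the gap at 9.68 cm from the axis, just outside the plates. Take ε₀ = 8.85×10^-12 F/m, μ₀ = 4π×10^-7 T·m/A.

I_d = ε₀ dΦ_E/dt = ε₀ πR² (dE/dt) = (8.85×10^-12)(7.451×10^-3)(1.91×10^12) = 0.1259 A through the full plate area.
For r ≥ R the full I_d is enclosed: B = μ₀ I_d/(2πr) = (4π×10^-7)(0.1259)/(2π·0.0968) = 2.60×10^-7 T.

2.60×10^-7 T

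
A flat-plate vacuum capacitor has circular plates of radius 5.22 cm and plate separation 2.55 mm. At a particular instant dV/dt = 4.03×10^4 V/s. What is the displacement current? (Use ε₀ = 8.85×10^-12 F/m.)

1.20×10^-6 A

C = ε₀A/d = (8.85×10^-12)(8.560×10^-3)/(2.55×10^-3) = 2.971×10^-11 F.
I_d = C dV/dt = (2.971×10^-11)(4.03×10^4) = 1.20×10^-6 A.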